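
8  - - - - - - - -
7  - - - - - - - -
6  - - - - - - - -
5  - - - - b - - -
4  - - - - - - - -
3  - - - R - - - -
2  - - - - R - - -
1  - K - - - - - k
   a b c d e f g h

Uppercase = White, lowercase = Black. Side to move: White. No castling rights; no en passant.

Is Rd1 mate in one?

yes

After Rd1: black king on h1; in check: yes, from the white rook on d1.
King squares — g1: attacked by Rd1; g2: attacked by Re2; h2: attacked by Re2.
Black has no legal moves → checkmate.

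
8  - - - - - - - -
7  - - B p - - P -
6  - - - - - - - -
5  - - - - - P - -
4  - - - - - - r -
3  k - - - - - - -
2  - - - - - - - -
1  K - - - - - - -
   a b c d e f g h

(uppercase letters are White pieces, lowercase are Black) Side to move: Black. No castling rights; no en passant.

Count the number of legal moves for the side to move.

Black to move; king on a3.
In check: no.
Legal moves: Rxg7, Rg6, Rg5, Rh4, Rf4, Re4, Rd4, Rc4, Rb4, Ra4, Rg3, Rg2, Rg1#, Kb4, Ka4, Kb3, d6, d5.
Count: 18.

18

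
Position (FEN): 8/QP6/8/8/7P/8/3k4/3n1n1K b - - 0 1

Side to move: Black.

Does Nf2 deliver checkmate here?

After Nf2: white king on h1; in check: yes, from the black knight on f2.
White has 3 legal replies: Kg2, Kg1, Qxf2+.
In check but a legal move exists → not checkmate.

no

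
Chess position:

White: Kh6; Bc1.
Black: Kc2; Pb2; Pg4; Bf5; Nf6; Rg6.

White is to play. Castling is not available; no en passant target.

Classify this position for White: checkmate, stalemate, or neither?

checkmate

White to move; white king on h6.
In check: yes, from the black rook on g6.
King squares — g5: attacked by Rg6; h5: attacked by Nf6; g6: attacked by Bf5; g7: attacked by Rg6; h7: attacked by Nf6.
Legal moves for White: none.
In check with no legal moves → checkmate.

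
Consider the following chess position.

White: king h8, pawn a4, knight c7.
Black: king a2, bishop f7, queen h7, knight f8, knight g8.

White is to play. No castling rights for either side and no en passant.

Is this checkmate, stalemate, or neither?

White to move; white king on h8.
In check: yes, from the black queen on h7.
King squares — g7: attacked by Qh7; h7: attacked by Nf8; g8: attacked by Bf7.
Legal moves for White: none.
In check with no legal moves → checkmate.

checkmate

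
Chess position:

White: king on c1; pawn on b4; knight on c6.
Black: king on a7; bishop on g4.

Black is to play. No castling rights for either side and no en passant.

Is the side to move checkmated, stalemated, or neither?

Black to move; black king on a7.
In check: yes, from the white knight on c6.
Legal moves for Black: Ka8, Kb7, Kb6, Ka6.
Black is in check but has 4 legal moves → neither.

neither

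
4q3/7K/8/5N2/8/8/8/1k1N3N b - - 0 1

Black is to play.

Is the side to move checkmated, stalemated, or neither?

neither

Black to move; black king on b1.
In check: no.
Legal moves for Black include: Qh8+, Qg8+, Qf8, Qd8, Qc8, Qb8, Qa8, Qf7+, Qe7+, Qd7+, Qg6+, Qe6, Qc6, Qh5+, Qe5, Qb5, Qe4, Qa4, ... (list truncated; more exist).
Black has legal moves and is not in check → neither.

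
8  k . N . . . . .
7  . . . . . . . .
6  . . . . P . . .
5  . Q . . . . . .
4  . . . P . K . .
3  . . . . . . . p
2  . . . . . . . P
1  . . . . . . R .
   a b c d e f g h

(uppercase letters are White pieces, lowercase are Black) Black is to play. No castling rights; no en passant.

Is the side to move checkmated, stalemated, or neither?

stalemate

Black to move; black king on a8.
In check: no.
King squares — a7: attacked by Nc8; b7: attacked by Qb5; b8: attacked by Qb5.
Legal moves for Black: none.
Not in check and no legal moves → stalemate.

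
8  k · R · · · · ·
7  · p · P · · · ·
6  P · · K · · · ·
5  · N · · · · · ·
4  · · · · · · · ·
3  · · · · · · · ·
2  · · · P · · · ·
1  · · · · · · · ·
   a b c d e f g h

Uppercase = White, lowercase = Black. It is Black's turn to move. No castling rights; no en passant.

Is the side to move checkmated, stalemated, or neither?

checkmate

Black to move; black king on a8.
In check: yes, from the white rook on c8.
King squares — a7: attacked by Nb5; b7: own pawn; b8: attacked by Rc8.
Legal moves for Black: none.
In check with no legal moves → checkmate.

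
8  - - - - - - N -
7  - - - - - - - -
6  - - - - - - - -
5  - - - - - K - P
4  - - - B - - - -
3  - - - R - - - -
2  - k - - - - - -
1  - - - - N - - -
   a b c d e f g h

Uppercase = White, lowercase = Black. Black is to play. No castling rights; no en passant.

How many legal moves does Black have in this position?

Black to move; king on b2.
In check: yes, from the white bishop on d4.
Legal moves: Ka2, Kc1, Kb1.
Count: 3.

3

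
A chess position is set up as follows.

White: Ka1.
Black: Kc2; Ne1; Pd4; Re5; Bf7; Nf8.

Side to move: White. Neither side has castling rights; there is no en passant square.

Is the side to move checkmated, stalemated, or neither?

stalemate

White to move; white king on a1.
In check: no.
King squares — b1: attacked by Kc2; a2: attacked by Bf7; b2: attacked by Kc2.
Legal moves for White: none.
Not in check and no legal moves → stalemate.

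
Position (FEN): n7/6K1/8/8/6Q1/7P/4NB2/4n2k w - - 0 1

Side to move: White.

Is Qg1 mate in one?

yes

After Qg1: black king on h1; in check: yes, from the white queen on g1.
King squares — g1: attacked by Ne2; g2: attacked by Qg1; h2: attacked by Qg1.
Black has no legal moves → checkmate.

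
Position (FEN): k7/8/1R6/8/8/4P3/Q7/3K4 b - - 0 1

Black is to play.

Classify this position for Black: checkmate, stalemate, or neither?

Black to move; black king on a8.
In check: yes, from the white queen on a2.
King squares — a7: attacked by Qa2; b7: attacked by Rb6; b8: attacked by Rb6.
Legal moves for Black: none.
In check with no legal moves → checkmate.

checkmate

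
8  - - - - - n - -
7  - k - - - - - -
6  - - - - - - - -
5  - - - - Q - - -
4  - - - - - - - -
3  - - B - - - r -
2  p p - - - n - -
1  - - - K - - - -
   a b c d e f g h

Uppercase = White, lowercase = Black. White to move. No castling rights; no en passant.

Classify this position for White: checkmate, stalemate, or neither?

White to move; white king on d1.
In check: yes, from the black knight on f2.
Legal moves for White: Ke2, Kd2, Kc2, Ke1.
White is in check but has 4 legal moves → neither.

neither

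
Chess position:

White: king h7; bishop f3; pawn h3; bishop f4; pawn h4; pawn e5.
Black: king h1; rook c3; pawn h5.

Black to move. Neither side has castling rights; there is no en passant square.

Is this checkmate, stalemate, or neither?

neither

Black to move; black king on h1.
In check: yes, from the white bishop on f3.
Legal moves for Black: Kg1, Rxf3.
Black is in check but has 2 legal moves → neither.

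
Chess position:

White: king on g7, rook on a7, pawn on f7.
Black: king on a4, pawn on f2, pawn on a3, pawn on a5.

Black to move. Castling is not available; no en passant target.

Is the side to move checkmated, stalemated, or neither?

Black to move; black king on a4.
In check: no.
Legal moves for Black: Kb5, Kb4, Kb3, a2, f1=Q, f1=R, f1=B, f1=N.
Black has 8 legal moves and is not in check → neither.

neither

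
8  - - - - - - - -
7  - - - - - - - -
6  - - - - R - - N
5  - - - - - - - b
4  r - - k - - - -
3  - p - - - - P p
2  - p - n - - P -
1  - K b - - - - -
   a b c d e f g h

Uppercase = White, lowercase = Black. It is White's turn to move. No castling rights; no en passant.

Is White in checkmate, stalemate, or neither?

White to move; white king on b1.
In check: yes, from the black knight on d2.
King squares — a1: attacked by Pb2; c1: attacked by Pb2; a2: attacked by Pb3; b2: attacked by Bc1; c2: attacked by Pb3.
Legal moves for White: none.
In check with no legal moves → checkmate.

checkmate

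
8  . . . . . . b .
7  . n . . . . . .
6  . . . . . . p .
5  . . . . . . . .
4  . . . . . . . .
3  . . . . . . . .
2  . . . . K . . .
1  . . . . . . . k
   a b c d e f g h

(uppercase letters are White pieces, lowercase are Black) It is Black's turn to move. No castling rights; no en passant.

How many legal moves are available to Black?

Black to move; king on h1.
In check: no.
Legal moves: Bh7, Bf7, Be6, Bd5, Bc4+, Bb3, Ba2, Nd8, Nd6, Nc5, Na5, Kh2, Kg2, Kg1, g5.
Count: 15.

15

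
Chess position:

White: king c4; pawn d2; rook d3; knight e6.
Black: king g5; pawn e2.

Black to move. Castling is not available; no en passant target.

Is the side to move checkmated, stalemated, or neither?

neither

Black to move; black king on g5.
In check: yes, from the white knight on e6.
Legal moves for Black: Kh6, Kg6, Kf6, Kh5, Kf5, Kh4, Kg4.
Black is in check but has 7 legal moves → neither.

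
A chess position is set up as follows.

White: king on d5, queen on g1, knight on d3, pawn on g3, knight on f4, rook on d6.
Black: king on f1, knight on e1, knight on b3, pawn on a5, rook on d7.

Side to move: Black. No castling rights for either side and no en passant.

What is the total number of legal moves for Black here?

Black to move; king on f1.
In check: yes, from the white queen on g1.
Legal moves: Kxg1.
Count: 1.

1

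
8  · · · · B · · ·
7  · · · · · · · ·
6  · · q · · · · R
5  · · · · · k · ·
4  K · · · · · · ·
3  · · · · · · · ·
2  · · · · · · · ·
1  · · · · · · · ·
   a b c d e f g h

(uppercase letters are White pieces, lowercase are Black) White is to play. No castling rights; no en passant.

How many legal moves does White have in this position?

6

White to move; king on a4.
In check: yes, from the black queen on c6.
Legal moves: Ka5, Kb4, Kb3, Ka3, Bxc6, Rxc6.
Count: 6.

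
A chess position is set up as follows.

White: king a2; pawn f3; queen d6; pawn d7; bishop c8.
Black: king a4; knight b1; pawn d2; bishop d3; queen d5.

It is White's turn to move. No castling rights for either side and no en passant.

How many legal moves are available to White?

3

White to move; king on a2.
In check: yes, from the black queen on d5.
Legal moves: Kb2, Ka1, Qxd5.
Count: 3.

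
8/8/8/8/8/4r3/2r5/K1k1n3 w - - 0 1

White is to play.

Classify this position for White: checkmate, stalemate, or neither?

stalemate

White to move; white king on a1.
In check: no.
King squares — b1: attacked by Kc1; a2: attacked by Rc2; b2: attacked by Kc1.
Legal moves for White: none.
Not in check and no legal moves → stalemate.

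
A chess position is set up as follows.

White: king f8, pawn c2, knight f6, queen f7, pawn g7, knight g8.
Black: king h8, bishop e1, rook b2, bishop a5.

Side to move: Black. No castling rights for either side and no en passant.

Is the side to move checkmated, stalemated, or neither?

Black to move; black king on h8.
In check: yes, from the white pawn on g7.
King squares — g7: attacked by Qf7; h7: attacked by Nf6; g8: attacked by Nf6.
Legal moves for Black: none.
In check with no legal moves → checkmate.

checkmate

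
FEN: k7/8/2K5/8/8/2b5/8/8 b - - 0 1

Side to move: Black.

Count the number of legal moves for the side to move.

Black to move; king on a8.
In check: no.
Legal moves: Kb8, Ka7, Bh8, Bg7, Bf6, Be5, Ba5, Bd4, Bb4, Bd2, Bb2, Be1, Ba1.
Count: 13.

13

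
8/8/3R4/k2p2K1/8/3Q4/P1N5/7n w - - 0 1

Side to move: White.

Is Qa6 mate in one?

yes

After Qa6: black king on a5; in check: yes, from the white queen on a6.
King squares — a4: attacked by Qa6; b4: attacked by Nc2; b5: attacked by Qa6; a6: attacked by Rd6; b6: attacked by Qa6.
Black has no legal moves → checkmate.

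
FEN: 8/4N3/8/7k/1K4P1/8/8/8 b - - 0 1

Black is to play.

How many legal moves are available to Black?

4

Black to move; king on h5.
In check: yes, from the white pawn on g4.
Legal moves: Kh6, Kg5, Kh4, Kxg4.
Count: 4.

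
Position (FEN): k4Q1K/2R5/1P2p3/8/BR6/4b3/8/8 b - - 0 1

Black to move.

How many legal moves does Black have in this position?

Black to move; king on a8.
In check: yes, from the white queen on f8.
Legal moves: none.
Count: 0.

0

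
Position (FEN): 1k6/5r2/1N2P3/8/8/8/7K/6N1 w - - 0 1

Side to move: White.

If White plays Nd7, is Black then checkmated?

After Nd7: black king on b8; in check: yes, from the white knight on d7.
Black has 6 legal replies: Kc8, Ka8, Kc7, Kb7, Ka7, Rxd7.
In check but a legal move exists → not checkmate.

no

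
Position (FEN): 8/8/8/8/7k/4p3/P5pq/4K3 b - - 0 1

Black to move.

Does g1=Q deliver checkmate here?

After g1=Q: white king on e1; in check: yes, from the black queen on g1.
King squares — d1: attacked by Qg1; f1: attacked by Qg1; d2: attacked by Qh2; e2: attacked by Qh2; f2: attacked by Qg1.
White has no legal moves → checkmate.

yes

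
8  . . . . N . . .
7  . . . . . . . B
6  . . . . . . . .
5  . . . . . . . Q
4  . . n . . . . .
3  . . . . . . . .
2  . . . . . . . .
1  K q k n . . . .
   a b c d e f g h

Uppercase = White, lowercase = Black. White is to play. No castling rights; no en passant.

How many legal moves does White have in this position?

White to move; king on a1.
In check: yes, from the black queen on b1.
Legal moves: Bxb1.
Count: 1.

1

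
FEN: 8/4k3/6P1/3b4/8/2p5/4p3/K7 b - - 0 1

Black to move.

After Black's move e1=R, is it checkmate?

yes

After e1=R: white king on a1; in check: yes, from the black rook on e1.
King squares — b1: attacked by Re1; a2: attacked by Bd5; b2: attacked by Pc3.
White has no legal moves → checkmate.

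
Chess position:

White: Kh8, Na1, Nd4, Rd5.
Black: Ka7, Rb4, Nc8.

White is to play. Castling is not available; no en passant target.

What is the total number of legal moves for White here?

White to move; king on h8.
In check: no.
Legal moves: Kg8, Kh7, Kg7, Rd8, Rd7+, Rd6, Rh5, Rg5, Rf5, Re5, Rc5, Rb5, Ra5+, Ne6, Nc6+, Nf5, Nb5+, Nf3, Ndb3, Ne2, Ndc2, Nab3, Nac2.
Count: 23.

23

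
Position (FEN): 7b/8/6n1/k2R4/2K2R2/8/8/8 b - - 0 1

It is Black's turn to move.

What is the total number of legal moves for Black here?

3

Black to move; king on a5.
In check: yes, from the white rook on d5.
Legal moves: Kb6, Ka6, Ka4.
Count: 3.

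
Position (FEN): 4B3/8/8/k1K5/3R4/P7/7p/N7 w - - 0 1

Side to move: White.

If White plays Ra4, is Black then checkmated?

yes

After Ra4: black king on a5; in check: yes, from the white rook on a4.
King squares — a4: attacked by Be8; b4: attacked by Pa3; b5: attacked by Kc5; a6: attacked by Ra4; b6: attacked by Kc5.
Black has no legal moves → checkmate.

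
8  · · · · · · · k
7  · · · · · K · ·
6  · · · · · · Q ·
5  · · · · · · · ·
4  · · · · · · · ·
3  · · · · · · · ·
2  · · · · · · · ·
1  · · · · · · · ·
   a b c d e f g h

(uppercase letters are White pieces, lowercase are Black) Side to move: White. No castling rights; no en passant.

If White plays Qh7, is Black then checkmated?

After Qh7: black king on h8; in check: yes, from the white queen on h7.
Black has 1 legal reply: Kxh7.
In check but a legal move exists → not checkmate.

no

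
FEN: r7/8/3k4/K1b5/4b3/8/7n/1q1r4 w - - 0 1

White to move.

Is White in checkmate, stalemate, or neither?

checkmate

White to move; white king on a5.
In check: yes, from the black rook on a8.
King squares — a4: attacked by Ra8; b4: attacked by Qb1; b5: attacked by Qb1; a6: attacked by Ra8; b6: attacked by Qb1.
Legal moves for White: none.
In check with no legal moves → checkmate.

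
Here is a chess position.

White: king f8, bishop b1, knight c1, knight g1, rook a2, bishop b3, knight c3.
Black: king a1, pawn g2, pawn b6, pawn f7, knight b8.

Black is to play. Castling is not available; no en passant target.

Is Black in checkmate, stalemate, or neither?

checkmate

Black to move; black king on a1.
In check: yes, from the white rook on a2.
King squares — b1: attacked by Nc3; a2: attacked by Bb1; b2: attacked by Ra2.
Legal moves for Black: none.
In check with no legal moves → checkmate.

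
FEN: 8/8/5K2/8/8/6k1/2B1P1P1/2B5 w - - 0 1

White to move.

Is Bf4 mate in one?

After Bf4: black king on g3; in check: yes, from the white bishop on f4.
Black has 5 legal replies: Kh4, Kg4, Kxf4, Kxg2, Kf2.
In check but a legal move exists → not checkmate.

no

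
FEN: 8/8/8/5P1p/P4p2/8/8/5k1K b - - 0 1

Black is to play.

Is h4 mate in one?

no

After h4: white king on h1; in check: no.
White is not in check, so this cannot be checkmate.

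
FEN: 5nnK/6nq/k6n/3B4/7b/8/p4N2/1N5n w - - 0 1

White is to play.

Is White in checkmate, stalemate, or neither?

White to move; white king on h8.
In check: yes, from the black queen on h7.
King squares — g7: attacked by Qh7; h7: attacked by Nf8; g8: attacked by Nh6.
Legal moves for White: none.
In check with no legal moves → checkmate.

checkmate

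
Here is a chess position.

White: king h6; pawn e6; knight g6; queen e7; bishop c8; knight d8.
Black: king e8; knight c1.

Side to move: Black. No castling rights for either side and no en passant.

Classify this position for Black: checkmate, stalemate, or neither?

checkmate

Black to move; black king on e8.
In check: yes, from the white queen on e7.
King squares — d7: attacked by Pe6; e7: attacked by Ng6; f7: attacked by Pe6; d8: attacked by Qe7; f8: attacked by Ng6.
Legal moves for Black: none.
In check with no legal moves → checkmate.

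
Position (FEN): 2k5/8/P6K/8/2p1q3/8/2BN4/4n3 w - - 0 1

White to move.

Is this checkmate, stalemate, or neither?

White to move; white king on h6.
In check: no.
Legal moves for White: Kg7, Kh5, Kg5, Nxe4, Nxc4, Nf3, Nb3, Nf1, Nb1, Bxe4, Ba4, Bd3, Bb3, Bd1, Bb1, a7.
White has 16 legal moves and is not in check → neither.

neither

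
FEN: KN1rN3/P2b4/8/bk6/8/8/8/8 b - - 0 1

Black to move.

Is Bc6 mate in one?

yes

After Bc6: white king on a8; in check: yes, from the black bishop on c6.
King squares — a7: own pawn; b7: attacked by Bc6; b8: own knight.
White has no legal moves → checkmate.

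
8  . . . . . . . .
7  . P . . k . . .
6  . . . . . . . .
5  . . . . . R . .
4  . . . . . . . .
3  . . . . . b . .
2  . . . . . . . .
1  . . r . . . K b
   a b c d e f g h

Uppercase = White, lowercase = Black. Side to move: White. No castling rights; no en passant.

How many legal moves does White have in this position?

2

White to move; king on g1.
In check: yes, from the black rook on c1.
Legal moves: Kh2, Kf2.
Count: 2.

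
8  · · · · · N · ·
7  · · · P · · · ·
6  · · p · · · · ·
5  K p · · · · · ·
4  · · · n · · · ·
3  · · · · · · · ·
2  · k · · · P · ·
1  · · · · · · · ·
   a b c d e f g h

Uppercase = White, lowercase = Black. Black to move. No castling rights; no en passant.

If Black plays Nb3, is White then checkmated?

no

After Nb3: white king on a5; in check: yes, from the black knight on b3.
White has 3 legal replies: Kb6, Ka6, Kb4.
In check but a legal move exists → not checkmate.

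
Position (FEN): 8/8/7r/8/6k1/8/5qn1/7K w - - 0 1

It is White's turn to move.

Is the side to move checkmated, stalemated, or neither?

White to move; white king on h1.
In check: yes, from the black rook on h6.
King squares — g1: attacked by Qf2; g2: attacked by Qf2; h2: attacked by Rh6.
Legal moves for White: none.
In check with no legal moves → checkmate.

checkmate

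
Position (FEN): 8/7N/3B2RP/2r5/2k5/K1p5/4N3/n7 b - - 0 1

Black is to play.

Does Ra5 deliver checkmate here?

After Ra5: white king on a3; in check: yes, from the black rook on a5.
King squares — a2: attacked by Ra5; b2: attacked by Pc3; b3: attacked by Na1; a4: attacked by Ra5; b4: attacked by Kc4.
White has no legal moves → checkmate.

yes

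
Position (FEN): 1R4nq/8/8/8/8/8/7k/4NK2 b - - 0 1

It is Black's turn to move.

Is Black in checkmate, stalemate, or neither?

Black to move; black king on h2.
In check: no.
Legal moves for Black: Qh7, Qg7, Qh6, Qf6+, Qh5, Qe5, Qh4, Qd4, Qh3+, Qc3, Qb2, Qa1, Ne7, Nh6, Nf6, Kh3, Kg3, Kh1.
Black has 18 legal moves and is not in check → neither.

neither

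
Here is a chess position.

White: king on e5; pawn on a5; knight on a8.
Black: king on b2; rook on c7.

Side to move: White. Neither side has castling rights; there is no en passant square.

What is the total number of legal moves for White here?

11

White to move; king on e5.
In check: no.
Legal moves: Nxc7, Nb6, Kf6, Ke6, Kd6, Kf5, Kd5, Kf4, Ke4, Kd4, a6.
Count: 11.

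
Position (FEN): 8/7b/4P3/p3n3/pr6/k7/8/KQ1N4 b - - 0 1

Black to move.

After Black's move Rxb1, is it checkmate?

yes

After Rxb1: white king on a1; in check: yes, from the black rook on b1.
King squares — b1: attacked by Bh7; a2: attacked by Ka3; b2: attacked by Rb1.
White has no legal moves → checkmate.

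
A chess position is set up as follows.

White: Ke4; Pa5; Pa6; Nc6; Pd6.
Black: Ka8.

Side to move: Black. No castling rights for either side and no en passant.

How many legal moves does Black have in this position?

0

Black to move; king on a8.
In check: no.
Legal moves: none.
Count: 0.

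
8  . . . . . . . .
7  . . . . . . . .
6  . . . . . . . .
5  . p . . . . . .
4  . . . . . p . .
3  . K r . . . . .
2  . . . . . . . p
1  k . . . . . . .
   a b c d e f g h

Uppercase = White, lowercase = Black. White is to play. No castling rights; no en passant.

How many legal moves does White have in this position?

White to move; king on b3.
In check: yes, from the black rook on c3.
Legal moves: Kb4, Kxc3.
Count: 2.

2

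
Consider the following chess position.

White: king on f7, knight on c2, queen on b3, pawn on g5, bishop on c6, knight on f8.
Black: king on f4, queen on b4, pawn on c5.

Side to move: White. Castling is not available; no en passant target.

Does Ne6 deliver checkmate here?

no

After Ne6: black king on f4; in check: yes, from the white knight on e6.
Black has 3 legal replies: Kf5, Ke5, Kg4.
In check but a legal move exists → not checkmate.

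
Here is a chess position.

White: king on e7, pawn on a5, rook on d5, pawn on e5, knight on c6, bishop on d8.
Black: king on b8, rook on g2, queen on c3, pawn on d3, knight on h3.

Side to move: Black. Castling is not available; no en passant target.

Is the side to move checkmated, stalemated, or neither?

neither

Black to move; black king on b8.
In check: yes, from the white knight on c6.
Legal moves for Black: Kc8, Ka8, Kb7, Qxc6.
Black is in check but has 4 legal moves → neither.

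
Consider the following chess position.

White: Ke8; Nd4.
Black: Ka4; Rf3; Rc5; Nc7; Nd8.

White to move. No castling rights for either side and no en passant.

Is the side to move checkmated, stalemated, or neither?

White to move; white king on e8.
In check: yes, from the black knight on c7.
King squares — d7: available; e7: available; f7: attacked by Rf3; d8: available; f8: attacked by Rf3.
Legal moves for White: Kxd8, Ke7, Kd7.
White is in check but has 3 legal moves → neither.

neither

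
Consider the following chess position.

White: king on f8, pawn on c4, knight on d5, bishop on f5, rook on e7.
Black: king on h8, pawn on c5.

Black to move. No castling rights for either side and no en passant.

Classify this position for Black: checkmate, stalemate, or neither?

Black to move; black king on h8.
In check: no.
King squares — g7: attacked by Re7; h7: attacked by Bf5; g8: attacked by Kf8.
Legal moves for Black: none.
Not in check and no legal moves → stalemate.

stalemate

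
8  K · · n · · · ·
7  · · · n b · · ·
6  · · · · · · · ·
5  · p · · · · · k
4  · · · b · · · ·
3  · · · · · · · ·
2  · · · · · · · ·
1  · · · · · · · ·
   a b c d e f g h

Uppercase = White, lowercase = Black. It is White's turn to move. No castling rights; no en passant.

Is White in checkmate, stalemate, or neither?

White to move; white king on a8.
In check: no.
King squares — a7: attacked by Bd4; b7: attacked by Nd8; b8: attacked by Nd7.
Legal moves for White: none.
Not in check and no legal moves → stalemate.

stalemate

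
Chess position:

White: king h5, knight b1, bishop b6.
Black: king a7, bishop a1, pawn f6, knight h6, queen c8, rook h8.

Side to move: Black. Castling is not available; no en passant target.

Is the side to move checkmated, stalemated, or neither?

neither

Black to move; black king on a7.
In check: yes, from the white bishop on b6.
Legal moves for Black: Kb8, Ka8, Kb7, Kxb6, Ka6.
Black is in check but has 5 legal moves → neither.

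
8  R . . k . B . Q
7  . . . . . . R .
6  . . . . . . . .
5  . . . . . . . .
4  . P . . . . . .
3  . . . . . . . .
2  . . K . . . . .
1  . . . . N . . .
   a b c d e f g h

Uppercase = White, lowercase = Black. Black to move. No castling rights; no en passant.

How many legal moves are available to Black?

0

Black to move; king on d8.
In check: yes, from the white rook on a8.
Legal moves: none.
Count: 0.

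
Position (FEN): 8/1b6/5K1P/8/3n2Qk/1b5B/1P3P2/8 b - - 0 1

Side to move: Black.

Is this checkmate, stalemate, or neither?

checkmate

Black to move; black king on h4.
In check: yes, from the white queen on g4.
King squares — g3: attacked by Pf2; h3: attacked by Qg4; g4: attacked by Bh3; g5: attacked by Qg4; h5: attacked by Qg4.
Legal moves for Black: none.
In check with no legal moves → checkmate.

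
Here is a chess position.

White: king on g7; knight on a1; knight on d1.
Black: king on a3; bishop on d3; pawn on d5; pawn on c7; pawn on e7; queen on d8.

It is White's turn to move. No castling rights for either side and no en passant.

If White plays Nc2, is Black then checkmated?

After Nc2: black king on a3; in check: yes, from the white knight on c2.
Black has 4 legal replies: Ka4, Kb3, Ka2, Bxc2.
In check but a legal move exists → not checkmate.

no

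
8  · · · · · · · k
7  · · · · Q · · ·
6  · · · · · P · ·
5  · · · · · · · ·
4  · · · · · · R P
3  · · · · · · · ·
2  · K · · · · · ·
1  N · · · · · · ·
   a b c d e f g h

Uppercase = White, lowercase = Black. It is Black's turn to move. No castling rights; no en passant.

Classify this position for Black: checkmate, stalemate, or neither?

Black to move; black king on h8.
In check: no.
King squares — g7: attacked by Rg4; h7: attacked by Qe7; g8: attacked by Rg4.
Legal moves for Black: none.
Not in check and no legal moves → stalemate.

stalemate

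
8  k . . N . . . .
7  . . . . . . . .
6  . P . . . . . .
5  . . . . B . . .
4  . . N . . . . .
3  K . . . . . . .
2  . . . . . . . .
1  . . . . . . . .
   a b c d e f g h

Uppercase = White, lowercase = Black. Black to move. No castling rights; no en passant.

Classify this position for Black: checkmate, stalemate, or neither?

Black to move; black king on a8.
In check: no.
King squares — a7: attacked by Pb6; b7: attacked by Nd8; b8: attacked by Be5.
Legal moves for Black: none.
Not in check and no legal moves → stalemate.

stalemate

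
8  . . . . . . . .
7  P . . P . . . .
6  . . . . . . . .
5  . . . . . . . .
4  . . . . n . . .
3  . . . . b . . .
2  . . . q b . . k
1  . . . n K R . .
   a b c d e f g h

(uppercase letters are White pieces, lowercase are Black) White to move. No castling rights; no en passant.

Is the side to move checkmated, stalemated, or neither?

checkmate

White to move; white king on e1.
In check: yes, from the black queen on d2.
King squares — d1: attacked by Qd2; f1: own rook; d2: attacked by Be3; e2: attacked by Qd2; f2: attacked by Nd1.
Legal moves for White: none.
In check with no legal moves → checkmate.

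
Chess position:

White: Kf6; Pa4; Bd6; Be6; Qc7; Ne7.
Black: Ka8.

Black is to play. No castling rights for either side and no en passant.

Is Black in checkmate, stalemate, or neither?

stalemate

Black to move; black king on a8.
In check: no.
King squares — a7: attacked by Qc7; b7: attacked by Qc7; b8: attacked by Qc7.
Legal moves for Black: none.
Not in check and no legal moves → stalemate.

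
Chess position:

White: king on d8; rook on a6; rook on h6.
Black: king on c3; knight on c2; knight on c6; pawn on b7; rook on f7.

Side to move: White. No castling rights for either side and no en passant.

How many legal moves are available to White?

White to move; king on d8.
In check: yes, from the black knight on c6.
Legal moves: Ke8, Kc8, Rhxc6+, Raxc6+.
Count: 4.

4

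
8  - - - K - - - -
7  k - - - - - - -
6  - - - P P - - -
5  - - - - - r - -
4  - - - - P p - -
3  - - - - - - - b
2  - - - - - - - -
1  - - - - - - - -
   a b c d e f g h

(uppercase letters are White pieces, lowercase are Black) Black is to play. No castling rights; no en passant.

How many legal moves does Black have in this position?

19

Black to move; king on a7.
In check: no.
Legal moves: Kb8, Ka8, Kb7, Kb6, Ka6, Rf8+, Rf7, Rf6, Rh5, Rg5, Re5, Rd5, Rc5, Rb5, Ra5, Bg4, Bg2, Bf1, f3.
Count: 19.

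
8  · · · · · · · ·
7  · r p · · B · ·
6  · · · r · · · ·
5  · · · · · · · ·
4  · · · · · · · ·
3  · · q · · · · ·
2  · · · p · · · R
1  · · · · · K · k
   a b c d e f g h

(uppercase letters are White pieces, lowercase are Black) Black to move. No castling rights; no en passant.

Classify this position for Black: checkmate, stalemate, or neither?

Black to move; black king on h1.
In check: yes, from the white rook on h2.
King squares — g1: attacked by Kf1; g2: attacked by Kf1; h2: available.
Legal moves for Black: Kxh2.
Black is in check but has 1 legal move → neither.

neither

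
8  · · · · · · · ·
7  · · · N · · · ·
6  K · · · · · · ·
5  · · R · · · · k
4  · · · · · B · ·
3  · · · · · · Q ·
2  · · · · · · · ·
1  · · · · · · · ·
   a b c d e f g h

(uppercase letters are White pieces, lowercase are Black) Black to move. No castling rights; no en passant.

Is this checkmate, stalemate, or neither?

checkmate

Black to move; black king on h5.
In check: yes, from the white rook on c5.
King squares — g4: attacked by Qg3; h4: attacked by Qg3; g5: attacked by Qg3; g6: attacked by Qg3; h6: attacked by Bf4.
Legal moves for Black: none.
In check with no legal moves → checkmate.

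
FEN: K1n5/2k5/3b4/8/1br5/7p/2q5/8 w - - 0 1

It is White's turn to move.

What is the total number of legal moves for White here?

0

White to move; king on a8.
In check: no.
Legal moves: none.
Count: 0.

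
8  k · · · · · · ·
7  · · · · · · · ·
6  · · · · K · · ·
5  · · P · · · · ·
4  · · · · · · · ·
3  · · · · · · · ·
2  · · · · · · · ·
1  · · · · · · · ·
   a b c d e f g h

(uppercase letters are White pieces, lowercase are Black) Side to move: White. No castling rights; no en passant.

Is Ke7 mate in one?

After Ke7: black king on a8; in check: no.
Black is not in check, so this cannot be checkmate.

no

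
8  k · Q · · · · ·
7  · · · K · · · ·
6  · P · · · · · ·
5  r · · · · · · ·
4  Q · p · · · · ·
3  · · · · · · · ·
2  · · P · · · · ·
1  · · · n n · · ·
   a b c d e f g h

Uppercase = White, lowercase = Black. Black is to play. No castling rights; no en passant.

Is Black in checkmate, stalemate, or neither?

Black to move; black king on a8.
In check: yes, from the white queen on c8.
King squares — a7: attacked by Pb6; b7: attacked by Qc8; b8: attacked by Qc8.
Legal moves for Black: none.
In check with no legal moves → checkmate.

checkmate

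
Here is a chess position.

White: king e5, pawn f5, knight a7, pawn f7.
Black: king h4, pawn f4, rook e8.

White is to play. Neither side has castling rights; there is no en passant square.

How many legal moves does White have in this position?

9

White to move; king on e5.
In check: yes, from the black rook on e8.
Legal moves: Kf6, Kd6, Kd5, Kxf4, Kd4, fxe8=Q, fxe8=R, fxe8=B, fxe8=N.
Count: 9.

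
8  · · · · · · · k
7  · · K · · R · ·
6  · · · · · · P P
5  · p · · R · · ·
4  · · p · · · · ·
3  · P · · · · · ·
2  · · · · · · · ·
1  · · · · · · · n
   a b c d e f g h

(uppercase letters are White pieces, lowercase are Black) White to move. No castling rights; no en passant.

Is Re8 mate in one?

After Re8: black king on h8; in check: yes, from the white rook on e8.
King squares — g7: attacked by Ph6; h7: attacked by Pg6; g8: attacked by Re8.
Black has no legal moves → checkmate.

yes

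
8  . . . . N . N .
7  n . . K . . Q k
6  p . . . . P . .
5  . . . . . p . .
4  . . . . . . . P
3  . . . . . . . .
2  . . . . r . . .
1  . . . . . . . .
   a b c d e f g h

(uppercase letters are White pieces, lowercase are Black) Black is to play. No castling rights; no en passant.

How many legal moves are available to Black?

0

Black to move; king on h7.
In check: yes, from the white queen on g7.
Legal moves: none.
Count: 0.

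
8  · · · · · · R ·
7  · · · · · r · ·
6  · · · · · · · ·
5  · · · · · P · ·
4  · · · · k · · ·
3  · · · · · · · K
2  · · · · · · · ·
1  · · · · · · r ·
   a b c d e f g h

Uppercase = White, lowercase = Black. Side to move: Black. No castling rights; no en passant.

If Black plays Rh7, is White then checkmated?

yes

After Rh7: white king on h3; in check: yes, from the black rook on h7.
King squares — g2: attacked by Rg1; h2: attacked by Rh7; g3: attacked by Rg1; g4: attacked by Rg1; h4: attacked by Rh7.
White has no legal moves → checkmate.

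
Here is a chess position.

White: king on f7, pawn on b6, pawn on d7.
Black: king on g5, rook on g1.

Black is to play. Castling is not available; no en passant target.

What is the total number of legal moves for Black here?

16

Black to move; king on g5.
In check: no.
Legal moves: Kh6, Kh5, Kf5, Kh4, Kg4, Kf4, Rg4, Rg3, Rg2, Rh1, Rf1+, Re1, Rd1, Rc1, Rb1, Ra1.
Count: 16.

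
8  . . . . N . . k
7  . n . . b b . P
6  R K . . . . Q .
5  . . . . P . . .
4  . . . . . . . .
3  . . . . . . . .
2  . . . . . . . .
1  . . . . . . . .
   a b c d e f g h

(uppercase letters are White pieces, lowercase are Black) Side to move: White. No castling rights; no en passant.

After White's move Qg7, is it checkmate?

yes

After Qg7: black king on h8; in check: yes, from the white queen on g7.
King squares — g7: attacked by Ne8; h7: attacked by Qg7; g8: attacked by Qg7.
Black has no legal moves → checkmate.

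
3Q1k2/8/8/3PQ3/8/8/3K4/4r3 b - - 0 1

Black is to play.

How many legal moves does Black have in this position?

1

Black to move; king on f8.
In check: yes, from the white queen on d8.
Legal moves: Kf7.
Count: 1.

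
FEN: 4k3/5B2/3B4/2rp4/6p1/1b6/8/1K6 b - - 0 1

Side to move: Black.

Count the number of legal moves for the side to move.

Black to move; king on e8.
In check: yes, from the white bishop on f7.
Legal moves: Kd8, Kxf7, Kd7.
Count: 3.

3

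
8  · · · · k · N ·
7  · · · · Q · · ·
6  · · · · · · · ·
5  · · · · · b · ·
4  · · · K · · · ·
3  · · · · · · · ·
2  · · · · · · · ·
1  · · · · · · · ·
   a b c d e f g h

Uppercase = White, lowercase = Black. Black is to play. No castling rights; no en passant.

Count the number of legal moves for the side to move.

0

Black to move; king on e8.
In check: yes, from the white queen on e7.
Legal moves: none.
Count: 0.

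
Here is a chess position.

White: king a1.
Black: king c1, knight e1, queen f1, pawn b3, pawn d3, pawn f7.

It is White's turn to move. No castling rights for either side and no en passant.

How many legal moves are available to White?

White to move; king on a1.
In check: no.
Legal moves: none.
Count: 0.

0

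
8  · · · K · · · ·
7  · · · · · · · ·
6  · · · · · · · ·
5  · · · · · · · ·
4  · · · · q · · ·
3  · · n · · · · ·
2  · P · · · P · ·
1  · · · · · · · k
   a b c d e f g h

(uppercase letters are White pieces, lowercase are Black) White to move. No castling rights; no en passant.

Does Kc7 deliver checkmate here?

no

After Kc7: black king on h1; in check: no.
Black is not in check, so this cannot be checkmate.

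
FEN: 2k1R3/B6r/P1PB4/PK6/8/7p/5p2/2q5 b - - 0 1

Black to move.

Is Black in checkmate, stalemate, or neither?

checkmate

Black to move; black king on c8.
In check: yes, from the white rook on e8.
King squares — b7: attacked by Pa6; c7: attacked by Bd6; d7: attacked by Pc6; b8: attacked by Bd6; d8: attacked by Re8.
Legal moves for Black: none.
In check with no legal moves → checkmate.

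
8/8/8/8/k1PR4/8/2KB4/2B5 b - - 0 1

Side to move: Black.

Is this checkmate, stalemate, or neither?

stalemate

Black to move; black king on a4.
In check: no.
King squares — a3: attacked by Bc1; b3: attacked by Kc2; b4: attacked by Bd2; a5: attacked by Bd2; b5: attacked by Pc4.
Legal moves for Black: none.
Not in check and no legal moves → stalemate.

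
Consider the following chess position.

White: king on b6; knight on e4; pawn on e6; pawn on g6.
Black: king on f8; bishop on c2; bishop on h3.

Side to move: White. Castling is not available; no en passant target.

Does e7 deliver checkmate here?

no

After e7: black king on f8; in check: yes, from the white pawn on e7.
Black has 4 legal replies: Kg8, Ke8, Kg7, Kxe7.
In check but a legal move exists → not checkmate.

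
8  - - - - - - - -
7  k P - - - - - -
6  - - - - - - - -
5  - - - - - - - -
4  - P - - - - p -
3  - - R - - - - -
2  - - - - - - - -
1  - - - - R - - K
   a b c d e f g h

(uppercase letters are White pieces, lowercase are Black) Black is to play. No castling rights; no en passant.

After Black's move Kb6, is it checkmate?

no

After Kb6: white king on h1; in check: no.
White is not in check, so this cannot be checkmate.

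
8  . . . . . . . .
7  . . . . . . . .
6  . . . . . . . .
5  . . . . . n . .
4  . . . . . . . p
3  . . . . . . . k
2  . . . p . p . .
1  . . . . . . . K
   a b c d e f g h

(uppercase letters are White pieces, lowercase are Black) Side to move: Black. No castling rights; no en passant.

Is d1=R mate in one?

After d1=R: white king on h1; in check: yes, from the black rook on d1.
King squares — g1: attacked by Rd1; g2: attacked by Kh3; h2: attacked by Kh3.
White has no legal moves → checkmate.

yes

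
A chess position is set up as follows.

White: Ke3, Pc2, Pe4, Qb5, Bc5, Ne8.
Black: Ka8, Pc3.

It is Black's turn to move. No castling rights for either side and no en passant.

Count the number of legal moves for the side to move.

Black to move; king on a8.
In check: no.
Legal moves: none.
Count: 0.

0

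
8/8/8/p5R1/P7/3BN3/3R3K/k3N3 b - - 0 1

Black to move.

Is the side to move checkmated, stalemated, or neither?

Black to move; black king on a1.
In check: no.
King squares — b1: attacked by Bd3; a2: attacked by Rd2; b2: attacked by Rd2.
Legal moves for Black: none.
Not in check and no legal moves → stalemate.

stalemate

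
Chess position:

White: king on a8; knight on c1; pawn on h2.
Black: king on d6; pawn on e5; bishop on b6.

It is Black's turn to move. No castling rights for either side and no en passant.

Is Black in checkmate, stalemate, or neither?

Black to move; black king on d6.
In check: no.
Legal moves for Black: Ke7, Kd7, Kc7, Ke6, Kc6, Kd5, Kc5, Bd8, Bc7, Ba7, Bc5, Ba5, Bd4, Be3, Bf2, Bg1, e4.
Black has 17 legal moves and is not in check → neither.

neither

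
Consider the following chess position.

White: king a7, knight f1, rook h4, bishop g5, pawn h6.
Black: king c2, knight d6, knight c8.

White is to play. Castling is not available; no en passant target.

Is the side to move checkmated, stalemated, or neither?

White to move; white king on a7.
In check: yes, from the black knight on c8.
Legal moves for White: Kb8, Ka8, Ka6.
White is in check but has 3 legal moves → neither.

neither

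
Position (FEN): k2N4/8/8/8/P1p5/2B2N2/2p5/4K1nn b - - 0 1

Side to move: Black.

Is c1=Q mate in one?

After c1=Q: white king on e1; in check: yes, from the black queen on c1.
King squares — d1: attacked by Qc1; f1: attacked by Qc1; d2: attacked by Qc1; e2: attacked by Ng1; f2: attacked by Nh1.
White has no legal moves → checkmate.

yes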